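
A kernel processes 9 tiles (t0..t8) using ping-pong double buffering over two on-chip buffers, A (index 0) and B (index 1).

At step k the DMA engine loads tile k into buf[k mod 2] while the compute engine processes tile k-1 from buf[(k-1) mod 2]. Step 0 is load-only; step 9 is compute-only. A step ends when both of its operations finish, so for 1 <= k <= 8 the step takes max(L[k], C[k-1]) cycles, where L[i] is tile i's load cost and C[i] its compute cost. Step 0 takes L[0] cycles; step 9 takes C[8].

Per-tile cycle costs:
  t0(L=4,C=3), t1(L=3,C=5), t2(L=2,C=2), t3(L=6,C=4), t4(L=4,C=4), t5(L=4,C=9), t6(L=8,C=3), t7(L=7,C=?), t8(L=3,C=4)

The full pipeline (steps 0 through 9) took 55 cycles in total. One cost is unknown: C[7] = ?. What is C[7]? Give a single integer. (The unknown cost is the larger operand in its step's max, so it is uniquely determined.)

C[7] = 9

step 0 → dur = L[0]=4 = 4
step 1 → dur = max(L[1]=3, C[0]=3) = 3
step 2 → dur = max(L[2]=2, C[1]=5) = 5
step 3 → dur = max(L[3]=6, C[2]=2) = 6
step 4 → dur = max(L[4]=4, C[3]=4) = 4
step 5 → dur = max(L[5]=4, C[4]=4) = 4
step 6 → dur = max(L[6]=8, C[5]=9) = 9
step 7 → dur = max(L[7]=7, C[6]=3) = 7
step 8 → dur = max(L[8]=3, C[7]=?) = C[7]  (unknown; binding)
step 9 → dur = C[8]=4 = 4
sum of known step durations = 46
dur[8] = total - known = 55 - 46 = 9
C[7] is the binding max in step 8, so C[7] = dur[8] = 9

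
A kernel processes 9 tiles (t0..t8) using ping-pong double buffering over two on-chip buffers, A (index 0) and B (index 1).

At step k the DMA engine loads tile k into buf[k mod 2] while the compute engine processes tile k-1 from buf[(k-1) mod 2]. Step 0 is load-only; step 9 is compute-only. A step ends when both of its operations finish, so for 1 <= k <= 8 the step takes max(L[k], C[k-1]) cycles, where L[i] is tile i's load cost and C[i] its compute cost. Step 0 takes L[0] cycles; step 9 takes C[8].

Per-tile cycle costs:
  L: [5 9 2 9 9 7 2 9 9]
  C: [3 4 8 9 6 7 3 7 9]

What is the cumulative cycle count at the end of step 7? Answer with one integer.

[0] DMA t0→A (5c) ∥ CU idle ⇒ 5c, clock 5
[1] DMA t1→B (9c) ∥ CU A:t0 (3c) ⇒ 9c, clock 14
[2] DMA t2→A (2c) ∥ CU B:t1 (4c) ⇒ 4c, clock 18
[3] DMA t3→B (9c) ∥ CU A:t2 (8c) ⇒ 9c, clock 27
[4] DMA t4→A (9c) ∥ CU B:t3 (9c) ⇒ 9c, clock 36
[5] DMA t5→B (7c) ∥ CU A:t4 (6c) ⇒ 7c, clock 43
[6] DMA t6→A (2c) ∥ CU B:t5 (7c) ⇒ 7c, clock 50
[7] DMA t7→B (9c) ∥ CU A:t6 (3c) ⇒ 9c, clock 59
[8] DMA t8→A (9c) ∥ CU B:t7 (7c) ⇒ 9c, clock 68
[9] DMA idle ∥ CU A:t8 (9c) ⇒ 9c, clock 77

end_cycle[7] = 59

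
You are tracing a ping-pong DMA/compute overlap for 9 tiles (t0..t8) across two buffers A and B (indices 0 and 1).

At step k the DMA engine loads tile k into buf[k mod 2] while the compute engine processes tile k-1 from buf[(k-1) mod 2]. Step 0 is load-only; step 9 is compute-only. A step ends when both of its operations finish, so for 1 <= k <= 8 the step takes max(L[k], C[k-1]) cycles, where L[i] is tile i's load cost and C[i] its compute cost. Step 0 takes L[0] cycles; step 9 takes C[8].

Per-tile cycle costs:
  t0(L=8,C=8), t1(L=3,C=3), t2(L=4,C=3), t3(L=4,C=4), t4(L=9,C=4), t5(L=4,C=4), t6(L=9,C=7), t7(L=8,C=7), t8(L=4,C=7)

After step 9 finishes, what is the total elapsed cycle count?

  0. 8=8c; end=8; A:t0 B:-
  1. max(3,8)=8c; end=16; A:t0 B:t1
  2. max(4,3)=4c; end=20; A:t2 B:t1
  3. max(4,3)=4c; end=24; A:t2 B:t3
  4. max(9,4)=9c; end=33; A:t4 B:t3
  5. max(4,4)=4c; end=37; A:t4 B:t5
  6. max(9,4)=9c; end=46; A:t6 B:t5
  7. max(8,7)=8c; end=54; A:t6 B:t7
  8. max(4,7)=7c; end=61; A:t8 B:t7
  9. 7=7c; end=68; A:t8 B:t7

end_cycle[9] = 68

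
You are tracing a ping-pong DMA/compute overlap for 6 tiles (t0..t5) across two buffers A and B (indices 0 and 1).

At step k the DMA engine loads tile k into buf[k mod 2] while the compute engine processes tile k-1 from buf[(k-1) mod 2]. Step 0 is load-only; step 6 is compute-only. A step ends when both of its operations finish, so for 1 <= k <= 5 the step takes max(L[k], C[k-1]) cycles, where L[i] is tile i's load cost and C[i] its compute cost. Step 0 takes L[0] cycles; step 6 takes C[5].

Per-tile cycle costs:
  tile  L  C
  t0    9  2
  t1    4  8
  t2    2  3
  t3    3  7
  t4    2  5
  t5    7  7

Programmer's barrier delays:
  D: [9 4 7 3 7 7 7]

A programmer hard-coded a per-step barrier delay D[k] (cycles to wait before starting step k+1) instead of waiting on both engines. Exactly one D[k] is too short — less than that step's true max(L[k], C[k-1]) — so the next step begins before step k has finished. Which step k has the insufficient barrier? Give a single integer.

hazard at step 2

step 0: need L[0]=9 = 9; D[0]=9 ok
step 1: need max(L[1]=4,C[0]=2) = 4; D[1]=4 ok
step 2: need max(L[2]=2,C[1]=8) = 8; D[2]=7 SHORT
step 3: need max(L[3]=3,C[2]=3) = 3; D[3]=3 ok
step 4: need max(L[4]=2,C[3]=7) = 7; D[4]=7 ok
step 5: need max(L[5]=7,C[4]=5) = 7; D[5]=7 ok
step 6: need C[5]=7 = 7; D[6]=7 ok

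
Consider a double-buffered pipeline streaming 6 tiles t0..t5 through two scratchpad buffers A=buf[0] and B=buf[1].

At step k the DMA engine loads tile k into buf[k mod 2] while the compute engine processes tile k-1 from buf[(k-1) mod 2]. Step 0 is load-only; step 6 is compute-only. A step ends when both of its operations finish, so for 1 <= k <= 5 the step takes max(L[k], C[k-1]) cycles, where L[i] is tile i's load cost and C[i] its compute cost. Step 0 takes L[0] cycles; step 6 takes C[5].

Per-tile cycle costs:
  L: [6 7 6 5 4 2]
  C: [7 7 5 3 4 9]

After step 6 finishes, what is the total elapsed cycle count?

k=0 load=t0/6c comp=- wait=6 total=6
k=1 load=t1/7c comp=t0/7c wait=7 total=13
k=2 load=t2/6c comp=t1/7c wait=7 total=20
k=3 load=t3/5c comp=t2/5c wait=5 total=25
k=4 load=t4/4c comp=t3/3c wait=4 total=29
k=5 load=t5/2c comp=t4/4c wait=4 total=33
k=6 load=- comp=t5/9c wait=9 total=42

end_cycle[6] = 42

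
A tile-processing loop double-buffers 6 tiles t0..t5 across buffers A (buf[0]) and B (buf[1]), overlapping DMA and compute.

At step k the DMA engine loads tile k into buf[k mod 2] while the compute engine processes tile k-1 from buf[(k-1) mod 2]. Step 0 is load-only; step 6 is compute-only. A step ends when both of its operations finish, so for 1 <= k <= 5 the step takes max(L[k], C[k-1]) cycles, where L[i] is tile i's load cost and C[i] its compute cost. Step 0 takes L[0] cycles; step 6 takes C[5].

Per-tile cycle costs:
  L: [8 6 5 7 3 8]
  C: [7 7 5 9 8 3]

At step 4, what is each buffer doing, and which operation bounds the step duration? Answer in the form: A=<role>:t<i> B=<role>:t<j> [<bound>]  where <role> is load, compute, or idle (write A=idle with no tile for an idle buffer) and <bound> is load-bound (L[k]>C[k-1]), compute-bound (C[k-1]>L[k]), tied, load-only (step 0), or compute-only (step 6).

k=0 load=t0/8c comp=- wait=8 total=8
k=1 load=t1/6c comp=t0/7c wait=7 total=15
k=2 load=t2/5c comp=t1/7c wait=7 total=22
k=3 load=t3/7c comp=t2/5c wait=7 total=29
k=4 load=t4/3c comp=t3/9c wait=9 total=38
k=5 load=t5/8c comp=t4/8c wait=8 total=46
k=6 load=- comp=t5/3c wait=3 total=49

step 4: A=load:t4 B=compute:t3 [compute-bound]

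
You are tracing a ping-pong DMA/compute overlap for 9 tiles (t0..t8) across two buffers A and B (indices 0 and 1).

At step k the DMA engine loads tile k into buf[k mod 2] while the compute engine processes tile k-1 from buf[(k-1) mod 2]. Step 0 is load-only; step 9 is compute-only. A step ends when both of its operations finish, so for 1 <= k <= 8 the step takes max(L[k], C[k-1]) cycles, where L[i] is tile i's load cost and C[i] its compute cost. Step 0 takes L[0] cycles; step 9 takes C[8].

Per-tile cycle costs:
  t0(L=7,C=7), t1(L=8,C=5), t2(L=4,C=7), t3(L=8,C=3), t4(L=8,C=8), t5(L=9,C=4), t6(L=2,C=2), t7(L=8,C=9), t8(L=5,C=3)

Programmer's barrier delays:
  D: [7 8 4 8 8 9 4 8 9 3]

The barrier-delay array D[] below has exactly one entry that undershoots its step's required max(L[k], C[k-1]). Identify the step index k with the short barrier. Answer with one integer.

hazard at step 2

step 0: need L[0]=7 = 7; D[0]=7 ok
step 1: need max(L[1]=8,C[0]=7) = 8; D[1]=8 ok
step 2: need max(L[2]=4,C[1]=5) = 5; D[2]=4 SHORT
step 3: need max(L[3]=8,C[2]=7) = 8; D[3]=8 ok
step 4: need max(L[4]=8,C[3]=3) = 8; D[4]=8 ok
step 5: need max(L[5]=9,C[4]=8) = 9; D[5]=9 ok
step 6: need max(L[6]=2,C[5]=4) = 4; D[6]=4 ok
step 7: need max(L[7]=8,C[6]=2) = 8; D[7]=8 ok
step 8: need max(L[8]=5,C[7]=9) = 9; D[8]=9 ok
step 9: need C[8]=3 = 3; D[9]=3 ok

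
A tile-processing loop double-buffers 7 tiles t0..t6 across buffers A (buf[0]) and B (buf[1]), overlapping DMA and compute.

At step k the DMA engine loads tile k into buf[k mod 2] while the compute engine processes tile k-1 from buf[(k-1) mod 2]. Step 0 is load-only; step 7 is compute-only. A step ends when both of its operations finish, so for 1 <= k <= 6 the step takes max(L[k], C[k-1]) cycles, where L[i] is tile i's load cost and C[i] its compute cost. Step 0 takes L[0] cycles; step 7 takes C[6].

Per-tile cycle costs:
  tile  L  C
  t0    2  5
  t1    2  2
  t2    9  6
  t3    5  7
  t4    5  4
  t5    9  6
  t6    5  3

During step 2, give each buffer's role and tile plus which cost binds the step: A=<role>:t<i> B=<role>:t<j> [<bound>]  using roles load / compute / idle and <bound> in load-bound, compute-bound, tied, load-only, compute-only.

step 2: A=load:t2 B=compute:t1 [load-bound]

  0. 2=2c; end=2; A:t0 B:-
  1. max(2,5)=5c; end=7; A:t0 B:t1
  2. max(9,2)=9c; end=16; A:t2 B:t1
  3. max(5,6)=6c; end=22; A:t2 B:t3
  4. max(5,7)=7c; end=29; A:t4 B:t3
  5. max(9,4)=9c; end=38; A:t4 B:t5
  6. max(5,6)=6c; end=44; A:t6 B:t5
  7. 3=3c; end=47; A:t6 B:t5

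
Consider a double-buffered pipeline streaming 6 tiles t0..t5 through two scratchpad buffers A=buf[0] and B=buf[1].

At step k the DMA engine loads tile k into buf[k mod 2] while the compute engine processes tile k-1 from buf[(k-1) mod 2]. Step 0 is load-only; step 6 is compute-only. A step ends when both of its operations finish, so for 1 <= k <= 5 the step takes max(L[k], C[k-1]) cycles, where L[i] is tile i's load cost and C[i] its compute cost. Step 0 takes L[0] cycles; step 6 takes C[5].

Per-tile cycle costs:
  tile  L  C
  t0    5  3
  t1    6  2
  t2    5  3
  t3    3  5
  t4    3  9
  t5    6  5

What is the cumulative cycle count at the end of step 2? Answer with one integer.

[0] DMA t0→A (5c) ∥ CU idle ⇒ 5c, clock 5
[1] DMA t1→B (6c) ∥ CU A:t0 (3c) ⇒ 6c, clock 11
[2] DMA t2→A (5c) ∥ CU B:t1 (2c) ⇒ 5c, clock 16
[3] DMA t3→B (3c) ∥ CU A:t2 (3c) ⇒ 3c, clock 19
[4] DMA t4→A (3c) ∥ CU B:t3 (5c) ⇒ 5c, clock 24
[5] DMA t5→B (6c) ∥ CU A:t4 (9c) ⇒ 9c, clock 33
[6] DMA idle ∥ CU B:t5 (5c) ⇒ 5c, clock 38

end_cycle[2] = 16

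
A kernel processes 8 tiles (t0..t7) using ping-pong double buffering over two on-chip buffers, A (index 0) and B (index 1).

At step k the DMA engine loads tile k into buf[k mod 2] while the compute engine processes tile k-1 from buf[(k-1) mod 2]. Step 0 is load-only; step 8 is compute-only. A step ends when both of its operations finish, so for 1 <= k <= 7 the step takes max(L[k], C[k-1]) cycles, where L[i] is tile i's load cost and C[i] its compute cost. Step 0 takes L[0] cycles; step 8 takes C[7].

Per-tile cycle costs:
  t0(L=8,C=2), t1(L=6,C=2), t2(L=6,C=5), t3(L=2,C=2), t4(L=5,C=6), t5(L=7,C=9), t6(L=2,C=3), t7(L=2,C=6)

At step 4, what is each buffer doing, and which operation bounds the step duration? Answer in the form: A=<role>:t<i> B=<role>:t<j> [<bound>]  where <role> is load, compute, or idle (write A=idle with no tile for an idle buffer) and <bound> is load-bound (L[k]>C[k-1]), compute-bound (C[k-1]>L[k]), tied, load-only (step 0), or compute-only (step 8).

step 4: A=load:t4 B=compute:t3 [load-bound]

k=0 load=t0/8c comp=- wait=8 total=8
k=1 load=t1/6c comp=t0/2c wait=6 total=14
k=2 load=t2/6c comp=t1/2c wait=6 total=20
k=3 load=t3/2c comp=t2/5c wait=5 total=25
k=4 load=t4/5c comp=t3/2c wait=5 total=30
k=5 load=t5/7c comp=t4/6c wait=7 total=37
k=6 load=t6/2c comp=t5/9c wait=9 total=46
k=7 load=t7/2c comp=t6/3c wait=3 total=49
k=8 load=- comp=t7/6c wait=6 total=55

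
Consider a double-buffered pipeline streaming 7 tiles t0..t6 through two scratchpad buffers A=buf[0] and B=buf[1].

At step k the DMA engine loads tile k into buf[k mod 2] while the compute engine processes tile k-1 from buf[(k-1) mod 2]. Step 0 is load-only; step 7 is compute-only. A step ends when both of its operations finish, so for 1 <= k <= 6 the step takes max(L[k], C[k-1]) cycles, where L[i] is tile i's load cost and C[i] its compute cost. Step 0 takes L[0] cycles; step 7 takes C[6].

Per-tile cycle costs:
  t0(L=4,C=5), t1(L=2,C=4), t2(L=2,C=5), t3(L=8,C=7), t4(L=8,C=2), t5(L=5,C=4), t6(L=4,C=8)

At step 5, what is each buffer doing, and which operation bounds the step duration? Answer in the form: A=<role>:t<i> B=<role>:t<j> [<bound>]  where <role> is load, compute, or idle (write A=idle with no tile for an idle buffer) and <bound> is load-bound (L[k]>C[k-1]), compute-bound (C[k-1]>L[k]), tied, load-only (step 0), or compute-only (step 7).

step 5: A=compute:t4 B=load:t5 [load-bound]

[0] DMA t0→A (4c) ∥ CU idle ⇒ 4c, clock 4
[1] DMA t1→B (2c) ∥ CU A:t0 (5c) ⇒ 5c, clock 9
[2] DMA t2→A (2c) ∥ CU B:t1 (4c) ⇒ 4c, clock 13
[3] DMA t3→B (8c) ∥ CU A:t2 (5c) ⇒ 8c, clock 21
[4] DMA t4→A (8c) ∥ CU B:t3 (7c) ⇒ 8c, clock 29
[5] DMA t5→B (5c) ∥ CU A:t4 (2c) ⇒ 5c, clock 34
[6] DMA t6→A (4c) ∥ CU B:t5 (4c) ⇒ 4c, clock 38
[7] DMA idle ∥ CU A:t6 (8c) ⇒ 8c, clock 46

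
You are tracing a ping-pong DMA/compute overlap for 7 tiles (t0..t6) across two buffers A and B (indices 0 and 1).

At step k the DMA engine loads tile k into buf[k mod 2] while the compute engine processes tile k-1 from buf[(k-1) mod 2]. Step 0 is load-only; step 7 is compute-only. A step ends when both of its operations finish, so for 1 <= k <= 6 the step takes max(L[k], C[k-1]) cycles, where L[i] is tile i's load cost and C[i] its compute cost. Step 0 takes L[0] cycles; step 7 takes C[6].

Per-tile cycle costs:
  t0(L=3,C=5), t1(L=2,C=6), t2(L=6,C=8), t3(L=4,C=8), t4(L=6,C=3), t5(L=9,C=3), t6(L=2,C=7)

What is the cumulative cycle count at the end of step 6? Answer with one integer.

end_cycle[6] = 42

k=0 load=t0/3c comp=- wait=3 total=3
k=1 load=t1/2c comp=t0/5c wait=5 total=8
k=2 load=t2/6c comp=t1/6c wait=6 total=14
k=3 load=t3/4c comp=t2/8c wait=8 total=22
k=4 load=t4/6c comp=t3/8c wait=8 total=30
k=5 load=t5/9c comp=t4/3c wait=9 total=39
k=6 load=t6/2c comp=t5/3c wait=3 total=42
k=7 load=- comp=t6/7c wait=7 total=49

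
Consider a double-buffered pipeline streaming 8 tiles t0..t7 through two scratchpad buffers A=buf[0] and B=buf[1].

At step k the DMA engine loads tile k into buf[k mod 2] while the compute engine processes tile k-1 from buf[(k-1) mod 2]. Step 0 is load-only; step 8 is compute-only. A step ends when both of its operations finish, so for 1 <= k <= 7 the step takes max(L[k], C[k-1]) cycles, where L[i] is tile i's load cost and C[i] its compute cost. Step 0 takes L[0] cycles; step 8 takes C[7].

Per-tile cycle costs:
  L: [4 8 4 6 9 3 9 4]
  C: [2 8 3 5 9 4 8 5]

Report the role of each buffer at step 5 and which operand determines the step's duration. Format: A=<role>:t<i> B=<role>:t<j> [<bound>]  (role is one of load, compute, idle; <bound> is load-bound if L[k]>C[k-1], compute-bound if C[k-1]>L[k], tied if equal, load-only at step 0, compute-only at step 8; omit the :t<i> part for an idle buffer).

step 5: A=compute:t4 B=load:t5 [compute-bound]

[0] DMA t0→A (4c) ∥ CU idle ⇒ 4c, clock 4
[1] DMA t1→B (8c) ∥ CU A:t0 (2c) ⇒ 8c, clock 12
[2] DMA t2→A (4c) ∥ CU B:t1 (8c) ⇒ 8c, clock 20
[3] DMA t3→B (6c) ∥ CU A:t2 (3c) ⇒ 6c, clock 26
[4] DMA t4→A (9c) ∥ CU B:t3 (5c) ⇒ 9c, clock 35
[5] DMA t5→B (3c) ∥ CU A:t4 (9c) ⇒ 9c, clock 44
[6] DMA t6→A (9c) ∥ CU B:t5 (4c) ⇒ 9c, clock 53
[7] DMA t7→B (4c) ∥ CU A:t6 (8c) ⇒ 8c, clock 61
[8] DMA idle ∥ CU B:t7 (5c) ⇒ 5c, clock 66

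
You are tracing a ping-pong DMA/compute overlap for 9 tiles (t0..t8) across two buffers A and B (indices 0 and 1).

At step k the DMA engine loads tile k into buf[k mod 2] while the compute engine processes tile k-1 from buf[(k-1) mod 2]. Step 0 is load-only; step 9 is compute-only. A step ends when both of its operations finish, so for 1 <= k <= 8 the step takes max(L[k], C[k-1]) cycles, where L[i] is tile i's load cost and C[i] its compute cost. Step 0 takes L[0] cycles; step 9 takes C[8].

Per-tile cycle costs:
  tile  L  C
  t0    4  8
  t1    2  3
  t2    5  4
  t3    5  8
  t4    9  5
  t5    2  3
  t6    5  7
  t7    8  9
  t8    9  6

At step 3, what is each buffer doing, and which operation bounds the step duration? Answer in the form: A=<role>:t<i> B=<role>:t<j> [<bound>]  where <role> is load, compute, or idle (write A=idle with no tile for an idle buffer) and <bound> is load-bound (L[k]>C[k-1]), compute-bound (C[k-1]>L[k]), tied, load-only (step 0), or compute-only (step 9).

step 0: L[0]=4 → dur=4, Σ=4 | A=load:t0 B=idle [load-only]
step 1: L[1]=2 C[0]=8 → dur=8, Σ=12 | A=compute:t0 B=load:t1 [compute-bound]
step 2: L[2]=5 C[1]=3 → dur=5, Σ=17 | A=load:t2 B=compute:t1 [load-bound]
step 3: L[3]=5 C[2]=4 → dur=5, Σ=22 | A=compute:t2 B=load:t3 [load-bound]
step 4: L[4]=9 C[3]=8 → dur=9, Σ=31 | A=load:t4 B=compute:t3 [load-bound]
step 5: L[5]=2 C[4]=5 → dur=5, Σ=36 | A=compute:t4 B=load:t5 [compute-bound]
step 6: L[6]=5 C[5]=3 → dur=5, Σ=41 | A=load:t6 B=compute:t5 [load-bound]
step 7: L[7]=8 C[6]=7 → dur=8, Σ=49 | A=compute:t6 B=load:t7 [load-bound]
step 8: L[8]=9 C[7]=9 → dur=9, Σ=58 | A=load:t8 B=compute:t7 [tied]
step 9: C[8]=6 → dur=6, Σ=64 | A=compute:t8 B=idle [compute-only]

step 3: A=compute:t2 B=load:t3 [load-bound]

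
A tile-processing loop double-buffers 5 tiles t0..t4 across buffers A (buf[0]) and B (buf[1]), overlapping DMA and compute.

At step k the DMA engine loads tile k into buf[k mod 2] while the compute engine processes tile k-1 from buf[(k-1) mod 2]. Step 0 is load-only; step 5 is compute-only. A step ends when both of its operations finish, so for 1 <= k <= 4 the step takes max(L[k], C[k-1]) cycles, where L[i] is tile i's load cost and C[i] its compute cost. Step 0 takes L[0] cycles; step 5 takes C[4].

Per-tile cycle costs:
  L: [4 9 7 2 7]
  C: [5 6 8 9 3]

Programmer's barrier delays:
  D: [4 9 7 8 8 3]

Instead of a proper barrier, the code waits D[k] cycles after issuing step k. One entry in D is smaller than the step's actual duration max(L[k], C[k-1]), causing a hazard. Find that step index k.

hazard at step 4

step 0: need L[0]=4 = 4; D[0]=4 ok
step 1: need max(L[1]=9,C[0]=5) = 9; D[1]=9 ok
step 2: need max(L[2]=7,C[1]=6) = 7; D[2]=7 ok
step 3: need max(L[3]=2,C[2]=8) = 8; D[3]=8 ok
step 4: need max(L[4]=7,C[3]=9) = 9; D[4]=8 SHORT
step 5: need C[4]=3 = 3; D[5]=3 ok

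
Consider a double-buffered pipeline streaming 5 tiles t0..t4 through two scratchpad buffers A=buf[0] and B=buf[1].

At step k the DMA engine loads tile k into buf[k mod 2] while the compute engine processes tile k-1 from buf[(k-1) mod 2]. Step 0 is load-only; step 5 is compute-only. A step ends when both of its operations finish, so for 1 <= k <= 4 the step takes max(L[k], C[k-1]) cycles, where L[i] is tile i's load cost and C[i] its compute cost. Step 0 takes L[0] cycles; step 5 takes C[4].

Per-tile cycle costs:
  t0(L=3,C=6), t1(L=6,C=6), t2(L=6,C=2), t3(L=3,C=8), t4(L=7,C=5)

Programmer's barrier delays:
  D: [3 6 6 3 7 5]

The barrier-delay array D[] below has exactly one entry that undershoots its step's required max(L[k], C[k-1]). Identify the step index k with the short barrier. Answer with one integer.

hazard at step 4

k=0 barrier L[0]=3→3c, D[0]=3 ok
k=1 barrier max(L[1]=6,C[0]=6)→6c, D[1]=6 ok
k=2 barrier max(L[2]=6,C[1]=6)→6c, D[2]=6 ok
k=3 barrier max(L[3]=3,C[2]=2)→3c, D[3]=3 ok
k=4 barrier max(L[4]=7,C[3]=8)→8c, D[4]=7 SHORT
k=5 barrier C[4]=5→5c, D[5]=5 ok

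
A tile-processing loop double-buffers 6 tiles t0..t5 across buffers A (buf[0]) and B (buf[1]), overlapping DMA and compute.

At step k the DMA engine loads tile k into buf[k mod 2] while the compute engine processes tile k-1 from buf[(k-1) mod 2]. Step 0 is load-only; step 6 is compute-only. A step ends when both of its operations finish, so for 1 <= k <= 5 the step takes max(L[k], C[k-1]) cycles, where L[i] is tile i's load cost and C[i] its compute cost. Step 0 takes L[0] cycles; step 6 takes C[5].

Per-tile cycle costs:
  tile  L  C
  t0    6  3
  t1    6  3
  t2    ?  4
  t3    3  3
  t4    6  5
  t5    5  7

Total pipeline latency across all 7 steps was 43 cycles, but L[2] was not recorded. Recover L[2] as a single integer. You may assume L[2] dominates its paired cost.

L[2] = 9

step 0 = dur = L[0]=6 = 6
step 1 = dur = max(L[1]=6, C[0]=3) = 6
step 2 = dur = max(L[2]=?, C[1]=3) = L[2]  (unknown; binding)
step 3 = dur = max(L[3]=3, C[2]=4) = 4
step 4 = dur = max(L[4]=6, C[3]=3) = 6
step 5 = dur = max(L[5]=5, C[4]=5) = 5
step 6 = dur = C[5]=7 = 7
sum of known step durations = 34
dur[2] = total - known = 43 - 34 = 9
L[2] is the binding max in step 2, so L[2] = dur[2] = 9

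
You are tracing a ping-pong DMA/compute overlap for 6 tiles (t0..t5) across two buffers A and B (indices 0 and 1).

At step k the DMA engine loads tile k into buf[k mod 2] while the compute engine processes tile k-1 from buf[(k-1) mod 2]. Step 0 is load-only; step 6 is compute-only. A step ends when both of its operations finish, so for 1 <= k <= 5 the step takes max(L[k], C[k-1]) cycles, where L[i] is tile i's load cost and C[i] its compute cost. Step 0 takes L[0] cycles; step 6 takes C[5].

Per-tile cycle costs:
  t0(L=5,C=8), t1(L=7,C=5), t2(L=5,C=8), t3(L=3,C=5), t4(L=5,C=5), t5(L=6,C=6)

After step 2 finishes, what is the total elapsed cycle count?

end_cycle[2] = 18

[0] DMA t0→A (5c) ∥ CU idle ⇒ 5c, clock 5
[1] DMA t1→B (7c) ∥ CU A:t0 (8c) ⇒ 8c, clock 13
[2] DMA t2→A (5c) ∥ CU B:t1 (5c) ⇒ 5c, clock 18
[3] DMA t3→B (3c) ∥ CU A:t2 (8c) ⇒ 8c, clock 26
[4] DMA t4→A (5c) ∥ CU B:t3 (5c) ⇒ 5c, clock 31
[5] DMA t5→B (6c) ∥ CU A:t4 (5c) ⇒ 6c, clock 37
[6] DMA idle ∥ CU B:t5 (6c) ⇒ 6c, clock 43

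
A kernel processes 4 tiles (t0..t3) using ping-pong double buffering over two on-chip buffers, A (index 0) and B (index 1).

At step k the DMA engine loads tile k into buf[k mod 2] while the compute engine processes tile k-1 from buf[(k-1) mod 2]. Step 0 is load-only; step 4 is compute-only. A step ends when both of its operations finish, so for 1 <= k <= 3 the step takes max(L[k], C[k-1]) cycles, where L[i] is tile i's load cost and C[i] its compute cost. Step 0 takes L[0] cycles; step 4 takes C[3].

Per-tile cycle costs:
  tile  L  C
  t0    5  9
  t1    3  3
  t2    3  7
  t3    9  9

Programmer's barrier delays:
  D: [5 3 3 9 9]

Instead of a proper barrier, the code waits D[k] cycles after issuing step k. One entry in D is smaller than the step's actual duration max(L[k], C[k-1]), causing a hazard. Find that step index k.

[0] required=L[0]=5=5 vs D=5 ok
[1] required=max(L[1]=3,C[0]=9)=9 vs D=3 SHORT
[2] required=max(L[2]=3,C[1]=3)=3 vs D=3 ok
[3] required=max(L[3]=9,C[2]=7)=9 vs D=9 ok
[4] required=C[3]=9=9 vs D=9 ok

hazard at step 1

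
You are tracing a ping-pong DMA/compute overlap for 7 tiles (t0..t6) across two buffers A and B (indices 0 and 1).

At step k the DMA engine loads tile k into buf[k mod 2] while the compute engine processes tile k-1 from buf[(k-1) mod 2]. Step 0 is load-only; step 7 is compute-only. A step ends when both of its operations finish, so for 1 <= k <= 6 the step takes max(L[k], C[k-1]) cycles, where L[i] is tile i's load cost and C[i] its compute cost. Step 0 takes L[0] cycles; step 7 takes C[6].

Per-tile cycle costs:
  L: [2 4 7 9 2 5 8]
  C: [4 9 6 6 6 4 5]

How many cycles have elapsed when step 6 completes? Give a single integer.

k=0 load=t0/2c comp=- wait=2 total=2
k=1 load=t1/4c comp=t0/4c wait=4 total=6
k=2 load=t2/7c comp=t1/9c wait=9 total=15
k=3 load=t3/9c comp=t2/6c wait=9 total=24
k=4 load=t4/2c comp=t3/6c wait=6 total=30
k=5 load=t5/5c comp=t4/6c wait=6 total=36
k=6 load=t6/8c comp=t5/4c wait=8 total=44
k=7 load=- comp=t6/5c wait=5 total=49

end_cycle[6] = 44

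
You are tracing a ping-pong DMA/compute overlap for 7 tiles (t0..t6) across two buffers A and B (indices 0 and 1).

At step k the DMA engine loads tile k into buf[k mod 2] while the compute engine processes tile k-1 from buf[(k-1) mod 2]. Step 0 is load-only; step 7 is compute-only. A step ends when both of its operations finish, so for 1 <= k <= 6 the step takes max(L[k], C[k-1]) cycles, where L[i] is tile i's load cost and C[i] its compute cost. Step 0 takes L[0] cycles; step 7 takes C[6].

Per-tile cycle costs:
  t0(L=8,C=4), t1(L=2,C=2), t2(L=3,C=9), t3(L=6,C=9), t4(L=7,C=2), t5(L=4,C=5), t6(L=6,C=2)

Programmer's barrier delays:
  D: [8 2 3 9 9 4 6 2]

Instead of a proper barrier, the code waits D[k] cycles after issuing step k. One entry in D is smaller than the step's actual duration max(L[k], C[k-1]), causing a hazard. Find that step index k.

[0] required=L[0]=8=8 vs D=8 ok
[1] required=max(L[1]=2,C[0]=4)=4 vs D=2 SHORT
[2] required=max(L[2]=3,C[1]=2)=3 vs D=3 ok
[3] required=max(L[3]=6,C[2]=9)=9 vs D=9 ok
[4] required=max(L[4]=7,C[3]=9)=9 vs D=9 ok
[5] required=max(L[5]=4,C[4]=2)=4 vs D=4 ok
[6] required=max(L[6]=6,C[5]=5)=6 vs D=6 ok
[7] required=C[6]=2=2 vs D=2 ok

hazard at step 1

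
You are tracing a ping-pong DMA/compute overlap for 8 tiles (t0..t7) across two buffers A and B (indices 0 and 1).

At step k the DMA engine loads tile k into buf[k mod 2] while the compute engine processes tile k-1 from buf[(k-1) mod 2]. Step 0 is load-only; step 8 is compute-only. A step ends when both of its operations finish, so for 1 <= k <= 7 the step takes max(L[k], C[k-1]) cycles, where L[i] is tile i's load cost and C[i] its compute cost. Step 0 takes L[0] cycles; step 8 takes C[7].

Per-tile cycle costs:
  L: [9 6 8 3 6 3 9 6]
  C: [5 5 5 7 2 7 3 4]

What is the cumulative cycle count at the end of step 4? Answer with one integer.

end_cycle[4] = 35

  0. 9=9c; end=9; A:t0 B:-
  1. max(6,5)=6c; end=15; A:t0 B:t1
  2. max(8,5)=8c; end=23; A:t2 B:t1
  3. max(3,5)=5c; end=28; A:t2 B:t3
  4. max(6,7)=7c; end=35; A:t4 B:t3
  5. max(3,2)=3c; end=38; A:t4 B:t5
  6. max(9,7)=9c; end=47; A:t6 B:t5
  7. max(6,3)=6c; end=53; A:t6 B:t7
  8. 4=4c; end=57; A:t6 B:t7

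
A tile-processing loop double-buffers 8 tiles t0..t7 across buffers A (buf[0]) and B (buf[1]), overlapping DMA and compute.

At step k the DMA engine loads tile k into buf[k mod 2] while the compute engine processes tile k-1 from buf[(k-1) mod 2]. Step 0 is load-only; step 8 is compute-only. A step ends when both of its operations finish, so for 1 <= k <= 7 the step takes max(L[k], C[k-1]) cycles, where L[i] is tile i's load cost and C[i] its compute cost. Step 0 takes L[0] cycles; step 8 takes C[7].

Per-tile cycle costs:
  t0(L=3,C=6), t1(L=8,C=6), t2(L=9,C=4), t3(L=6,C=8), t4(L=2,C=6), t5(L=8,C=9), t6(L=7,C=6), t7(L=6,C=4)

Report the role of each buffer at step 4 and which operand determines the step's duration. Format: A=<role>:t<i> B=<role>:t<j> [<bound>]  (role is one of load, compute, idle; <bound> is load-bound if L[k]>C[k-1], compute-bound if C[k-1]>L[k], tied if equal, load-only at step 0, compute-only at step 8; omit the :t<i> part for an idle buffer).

step 4: A=load:t4 B=compute:t3 [compute-bound]

[0] DMA t0→A (3c) ∥ CU idle ⇒ 3c, clock 3
[1] DMA t1→B (8c) ∥ CU A:t0 (6c) ⇒ 8c, clock 11
[2] DMA t2→A (9c) ∥ CU B:t1 (6c) ⇒ 9c, clock 20
[3] DMA t3→B (6c) ∥ CU A:t2 (4c) ⇒ 6c, clock 26
[4] DMA t4→A (2c) ∥ CU B:t3 (8c) ⇒ 8c, clock 34
[5] DMA t5→B (8c) ∥ CU A:t4 (6c) ⇒ 8c, clock 42
[6] DMA t6→A (7c) ∥ CU B:t5 (9c) ⇒ 9c, clock 51
[7] DMA t7→B (6c) ∥ CU A:t6 (6c) ⇒ 6c, clock 57
[8] DMA idle ∥ CU B:t7 (4c) ⇒ 4c, clock 61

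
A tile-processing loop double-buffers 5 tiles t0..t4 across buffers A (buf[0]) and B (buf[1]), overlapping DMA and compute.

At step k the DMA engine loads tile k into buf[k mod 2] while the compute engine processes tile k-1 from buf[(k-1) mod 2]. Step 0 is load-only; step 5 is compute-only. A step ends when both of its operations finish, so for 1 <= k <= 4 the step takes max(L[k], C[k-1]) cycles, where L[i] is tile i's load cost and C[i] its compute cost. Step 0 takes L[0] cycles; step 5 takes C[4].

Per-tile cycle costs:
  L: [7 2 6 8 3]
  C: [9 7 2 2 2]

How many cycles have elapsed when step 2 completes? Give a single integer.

end_cycle[2] = 23

k=0 load=t0/7c comp=- wait=7 total=7
k=1 load=t1/2c comp=t0/9c wait=9 total=16
k=2 load=t2/6c comp=t1/7c wait=7 total=23
k=3 load=t3/8c comp=t2/2c wait=8 total=31
k=4 load=t4/3c comp=t3/2c wait=3 total=34
k=5 load=- comp=t4/2c wait=2 total=36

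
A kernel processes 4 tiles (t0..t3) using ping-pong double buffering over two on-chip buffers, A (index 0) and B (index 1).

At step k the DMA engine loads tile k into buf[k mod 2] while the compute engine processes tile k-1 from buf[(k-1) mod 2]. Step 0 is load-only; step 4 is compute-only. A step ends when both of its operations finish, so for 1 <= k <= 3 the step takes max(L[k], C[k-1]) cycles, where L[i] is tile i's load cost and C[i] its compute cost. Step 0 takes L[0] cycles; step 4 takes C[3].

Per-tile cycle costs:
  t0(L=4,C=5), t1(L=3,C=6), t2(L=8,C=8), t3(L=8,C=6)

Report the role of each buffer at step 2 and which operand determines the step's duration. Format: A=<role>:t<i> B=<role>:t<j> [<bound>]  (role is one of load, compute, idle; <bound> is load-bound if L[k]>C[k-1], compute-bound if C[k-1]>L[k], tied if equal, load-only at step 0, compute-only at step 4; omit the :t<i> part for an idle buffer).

step 2: A=load:t2 B=compute:t1 [load-bound]

[0] DMA t0→A (4c) ∥ CU idle ⇒ 4c, clock 4
[1] DMA t1→B (3c) ∥ CU A:t0 (5c) ⇒ 5c, clock 9
[2] DMA t2→A (8c) ∥ CU B:t1 (6c) ⇒ 8c, clock 17
[3] DMA t3→B (8c) ∥ CU A:t2 (8c) ⇒ 8c, clock 25
[4] DMA idle ∥ CU B:t3 (6c) ⇒ 6c, clock 31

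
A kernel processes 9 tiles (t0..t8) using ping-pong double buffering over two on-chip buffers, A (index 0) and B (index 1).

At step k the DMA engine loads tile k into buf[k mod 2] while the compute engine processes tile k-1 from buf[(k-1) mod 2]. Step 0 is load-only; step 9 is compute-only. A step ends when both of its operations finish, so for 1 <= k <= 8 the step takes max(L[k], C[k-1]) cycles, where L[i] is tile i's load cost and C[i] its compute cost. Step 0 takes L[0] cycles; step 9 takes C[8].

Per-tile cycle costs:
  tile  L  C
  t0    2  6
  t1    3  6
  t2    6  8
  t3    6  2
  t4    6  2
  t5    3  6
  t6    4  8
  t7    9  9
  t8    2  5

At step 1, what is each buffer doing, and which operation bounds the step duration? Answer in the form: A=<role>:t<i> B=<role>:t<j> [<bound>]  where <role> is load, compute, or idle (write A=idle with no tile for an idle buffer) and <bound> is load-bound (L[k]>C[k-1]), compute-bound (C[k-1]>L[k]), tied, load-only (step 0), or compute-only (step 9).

step 1: A=compute:t0 B=load:t1 [compute-bound]

step 0: L[0]=2 → dur=2, Σ=2 | A=load:t0 B=idle [load-only]
step 1: L[1]=3 C[0]=6 → dur=6, Σ=8 | A=compute:t0 B=load:t1 [compute-bound]
step 2: L[2]=6 C[1]=6 → dur=6, Σ=14 | A=load:t2 B=compute:t1 [tied]
step 3: L[3]=6 C[2]=8 → dur=8, Σ=22 | A=compute:t2 B=load:t3 [compute-bound]
step 4: L[4]=6 C[3]=2 → dur=6, Σ=28 | A=load:t4 B=compute:t3 [load-bound]
step 5: L[5]=3 C[4]=2 → dur=3, Σ=31 | A=compute:t4 B=load:t5 [load-bound]
step 6: L[6]=4 C[5]=6 → dur=6, Σ=37 | A=load:t6 B=compute:t5 [compute-bound]
step 7: L[7]=9 C[6]=8 → dur=9, Σ=46 | A=compute:t6 B=load:t7 [load-bound]
step 8: L[8]=2 C[7]=9 → dur=9, Σ=55 | A=load:t8 B=compute:t7 [compute-bound]
step 9: C[8]=5 → dur=5, Σ=60 | A=compute:t8 B=idle [compute-only]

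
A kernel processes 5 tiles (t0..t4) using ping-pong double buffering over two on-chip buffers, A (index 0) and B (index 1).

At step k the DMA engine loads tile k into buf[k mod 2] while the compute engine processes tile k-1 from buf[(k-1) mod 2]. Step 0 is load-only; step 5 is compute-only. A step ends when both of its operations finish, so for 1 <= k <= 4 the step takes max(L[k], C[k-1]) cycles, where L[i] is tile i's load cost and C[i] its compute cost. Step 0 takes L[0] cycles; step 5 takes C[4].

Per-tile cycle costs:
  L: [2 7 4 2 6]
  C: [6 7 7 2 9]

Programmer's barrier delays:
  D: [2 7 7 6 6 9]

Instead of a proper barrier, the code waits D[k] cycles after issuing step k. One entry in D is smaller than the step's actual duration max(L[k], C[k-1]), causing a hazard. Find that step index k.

[0] required=L[0]=2=2 vs D=2 ok
[1] required=max(L[1]=7,C[0]=6)=7 vs D=7 ok
[2] required=max(L[2]=4,C[1]=7)=7 vs D=7 ok
[3] required=max(L[3]=2,C[2]=7)=7 vs D=6 SHORT
[4] required=max(L[4]=6,C[3]=2)=6 vs D=6 ok
[5] required=C[4]=9=9 vs D=9 ok

hazard at step 3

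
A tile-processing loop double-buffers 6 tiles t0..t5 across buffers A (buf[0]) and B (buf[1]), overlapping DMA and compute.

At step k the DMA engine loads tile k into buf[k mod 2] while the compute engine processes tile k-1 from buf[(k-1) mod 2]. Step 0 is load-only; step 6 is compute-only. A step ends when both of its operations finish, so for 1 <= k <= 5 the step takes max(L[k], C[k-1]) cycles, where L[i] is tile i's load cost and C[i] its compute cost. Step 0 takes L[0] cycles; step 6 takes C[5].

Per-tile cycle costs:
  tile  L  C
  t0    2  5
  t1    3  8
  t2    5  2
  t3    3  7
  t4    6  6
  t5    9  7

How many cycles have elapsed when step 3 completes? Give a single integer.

end_cycle[3] = 18

  0. 2=2c; end=2; A:t0 B:-
  1. max(3,5)=5c; end=7; A:t0 B:t1
  2. max(5,8)=8c; end=15; A:t2 B:t1
  3. max(3,2)=3c; end=18; A:t2 B:t3
  4. max(6,7)=7c; end=25; A:t4 B:t3
  5. max(9,6)=9c; end=34; A:t4 B:t5
  6. 7=7c; end=41; A:t4 B:t5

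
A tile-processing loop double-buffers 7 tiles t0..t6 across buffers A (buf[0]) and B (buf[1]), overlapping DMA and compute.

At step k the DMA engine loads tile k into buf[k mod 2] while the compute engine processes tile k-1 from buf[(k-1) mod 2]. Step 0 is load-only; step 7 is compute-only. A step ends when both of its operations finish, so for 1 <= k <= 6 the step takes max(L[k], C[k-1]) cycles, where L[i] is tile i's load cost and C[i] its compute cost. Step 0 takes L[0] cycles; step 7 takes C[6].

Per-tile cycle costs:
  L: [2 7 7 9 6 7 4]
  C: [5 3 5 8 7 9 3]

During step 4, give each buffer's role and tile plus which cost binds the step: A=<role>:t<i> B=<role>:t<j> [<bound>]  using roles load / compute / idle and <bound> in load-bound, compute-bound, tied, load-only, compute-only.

step 4: A=load:t4 B=compute:t3 [compute-bound]

k=0 load=t0/2c comp=- wait=2 total=2
k=1 load=t1/7c comp=t0/5c wait=7 total=9
k=2 load=t2/7c comp=t1/3c wait=7 total=16
k=3 load=t3/9c comp=t2/5c wait=9 total=25
k=4 load=t4/6c comp=t3/8c wait=8 total=33
k=5 load=t5/7c comp=t4/7c wait=7 total=40
k=6 load=t6/4c comp=t5/9c wait=9 total=49
k=7 load=- comp=t6/3c wait=3 total=52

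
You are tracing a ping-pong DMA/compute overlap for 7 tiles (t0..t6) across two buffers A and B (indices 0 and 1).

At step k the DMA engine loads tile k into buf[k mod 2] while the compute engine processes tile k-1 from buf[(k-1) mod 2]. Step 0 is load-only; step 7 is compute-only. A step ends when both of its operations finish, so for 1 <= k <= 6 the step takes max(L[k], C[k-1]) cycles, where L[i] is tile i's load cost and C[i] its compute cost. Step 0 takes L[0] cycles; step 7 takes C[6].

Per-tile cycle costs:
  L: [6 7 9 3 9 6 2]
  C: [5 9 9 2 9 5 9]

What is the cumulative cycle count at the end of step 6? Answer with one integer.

[0] DMA t0→A (6c) ∥ CU idle ⇒ 6c, clock 6
[1] DMA t1→B (7c) ∥ CU A:t0 (5c) ⇒ 7c, clock 13
[2] DMA t2→A (9c) ∥ CU B:t1 (9c) ⇒ 9c, clock 22
[3] DMA t3→B (3c) ∥ CU A:t2 (9c) ⇒ 9c, clock 31
[4] DMA t4→A (9c) ∥ CU B:t3 (2c) ⇒ 9c, clock 40
[5] DMA t5→B (6c) ∥ CU A:t4 (9c) ⇒ 9c, clock 49
[6] DMA t6→A (2c) ∥ CU B:t5 (5c) ⇒ 5c, clock 54
[7] DMA idle ∥ CU A:t6 (9c) ⇒ 9c, clock 63

end_cycle[6] = 54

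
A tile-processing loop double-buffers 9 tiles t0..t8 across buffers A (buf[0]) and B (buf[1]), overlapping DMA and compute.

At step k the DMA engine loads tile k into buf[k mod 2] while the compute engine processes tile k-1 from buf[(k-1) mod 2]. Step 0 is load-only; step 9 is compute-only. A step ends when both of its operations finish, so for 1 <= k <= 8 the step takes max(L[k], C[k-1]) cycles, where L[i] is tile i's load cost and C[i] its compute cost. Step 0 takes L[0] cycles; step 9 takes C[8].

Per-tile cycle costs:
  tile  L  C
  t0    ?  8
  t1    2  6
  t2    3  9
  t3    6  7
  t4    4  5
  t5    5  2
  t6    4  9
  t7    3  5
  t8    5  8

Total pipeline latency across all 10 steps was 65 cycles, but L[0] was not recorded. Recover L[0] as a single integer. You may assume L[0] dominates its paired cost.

L[0] = 4

step 0: dur = L[0]=? = L[0]  (unknown; binding)
step 1: dur = max(L[1]=2, C[0]=8) = 8
step 2: dur = max(L[2]=3, C[1]=6) = 6
step 3: dur = max(L[3]=6, C[2]=9) = 9
step 4: dur = max(L[4]=4, C[3]=7) = 7
step 5: dur = max(L[5]=5, C[4]=5) = 5
step 6: dur = max(L[6]=4, C[5]=2) = 4
step 7: dur = max(L[7]=3, C[6]=9) = 9
step 8: dur = max(L[8]=5, C[7]=5) = 5
step 9: dur = C[8]=8 = 8
sum of known step durations = 61
dur[0] = total - known = 65 - 61 = 4
L[0] is the binding max in step 0, so L[0] = dur[0] = 4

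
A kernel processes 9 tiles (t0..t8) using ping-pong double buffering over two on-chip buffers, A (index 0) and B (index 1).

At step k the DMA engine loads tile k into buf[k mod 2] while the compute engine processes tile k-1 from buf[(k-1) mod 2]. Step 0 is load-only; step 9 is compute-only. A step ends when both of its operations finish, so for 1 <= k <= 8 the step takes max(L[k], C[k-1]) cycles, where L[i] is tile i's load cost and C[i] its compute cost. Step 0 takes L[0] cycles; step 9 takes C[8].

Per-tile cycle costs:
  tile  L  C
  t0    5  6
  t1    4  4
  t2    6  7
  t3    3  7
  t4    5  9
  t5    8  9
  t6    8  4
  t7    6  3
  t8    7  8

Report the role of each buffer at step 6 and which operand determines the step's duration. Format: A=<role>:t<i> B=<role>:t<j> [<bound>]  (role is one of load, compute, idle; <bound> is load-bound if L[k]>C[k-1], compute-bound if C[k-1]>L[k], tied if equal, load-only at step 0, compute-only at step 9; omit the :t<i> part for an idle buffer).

step 6: A=load:t6 B=compute:t5 [compute-bound]

[0] DMA t0→A (5c) ∥ CU idle ⇒ 5c, clock 5
[1] DMA t1→B (4c) ∥ CU A:t0 (6c) ⇒ 6c, clock 11
[2] DMA t2→A (6c) ∥ CU B:t1 (4c) ⇒ 6c, clock 17
[3] DMA t3→B (3c) ∥ CU A:t2 (7c) ⇒ 7c, clock 24
[4] DMA t4→A (5c) ∥ CU B:t3 (7c) ⇒ 7c, clock 31
[5] DMA t5→B (8c) ∥ CU A:t4 (9c) ⇒ 9c, clock 40
[6] DMA t6→A (8c) ∥ CU B:t5 (9c) ⇒ 9c, clock 49
[7] DMA t7→B (6c) ∥ CU A:t6 (4c) ⇒ 6c, clock 55
[8] DMA t8→A (7c) ∥ CU B:t7 (3c) ⇒ 7c, clock 62
[9] DMA idle ∥ CU A:t8 (8c) ⇒ 8c, clock 70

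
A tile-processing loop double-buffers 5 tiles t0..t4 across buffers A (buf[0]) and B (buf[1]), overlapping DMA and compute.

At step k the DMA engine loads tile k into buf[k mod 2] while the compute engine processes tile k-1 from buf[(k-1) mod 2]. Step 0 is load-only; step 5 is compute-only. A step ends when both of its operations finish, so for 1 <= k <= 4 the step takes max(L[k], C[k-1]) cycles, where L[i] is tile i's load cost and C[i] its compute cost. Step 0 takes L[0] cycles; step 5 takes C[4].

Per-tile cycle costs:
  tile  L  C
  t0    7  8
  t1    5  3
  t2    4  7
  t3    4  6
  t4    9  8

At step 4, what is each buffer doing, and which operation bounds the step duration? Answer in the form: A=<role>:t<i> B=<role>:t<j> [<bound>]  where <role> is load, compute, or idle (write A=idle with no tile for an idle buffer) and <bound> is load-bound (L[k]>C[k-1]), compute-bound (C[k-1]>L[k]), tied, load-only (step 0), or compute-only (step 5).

  0. 7=7c; end=7; A:t0 B:-
  1. max(5,8)=8c; end=15; A:t0 B:t1
  2. max(4,3)=4c; end=19; A:t2 B:t1
  3. max(4,7)=7c; end=26; A:t2 B:t3
  4. max(9,6)=9c; end=35; A:t4 B:t3
  5. 8=8c; end=43; A:t4 B:t3

step 4: A=load:t4 B=compute:t3 [load-bound]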